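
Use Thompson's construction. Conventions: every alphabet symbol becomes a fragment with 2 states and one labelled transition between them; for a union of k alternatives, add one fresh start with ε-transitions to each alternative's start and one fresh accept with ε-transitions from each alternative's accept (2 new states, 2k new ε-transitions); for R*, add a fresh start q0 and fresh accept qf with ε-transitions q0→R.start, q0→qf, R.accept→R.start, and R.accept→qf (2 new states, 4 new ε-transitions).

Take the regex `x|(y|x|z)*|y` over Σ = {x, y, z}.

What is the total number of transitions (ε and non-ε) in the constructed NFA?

21

Building bottom-up:
Each of the 5 symbol leaves contributes 1 transition (1 symbol, 0 ε).
  y|x|z — 9 transitions (3 symbol, 6 ε)
  (y|x|z)* — 13 transitions (3 symbol, 10 ε)
  x|(y|x|z)*|y — 21 transitions (5 symbol, 16 ε)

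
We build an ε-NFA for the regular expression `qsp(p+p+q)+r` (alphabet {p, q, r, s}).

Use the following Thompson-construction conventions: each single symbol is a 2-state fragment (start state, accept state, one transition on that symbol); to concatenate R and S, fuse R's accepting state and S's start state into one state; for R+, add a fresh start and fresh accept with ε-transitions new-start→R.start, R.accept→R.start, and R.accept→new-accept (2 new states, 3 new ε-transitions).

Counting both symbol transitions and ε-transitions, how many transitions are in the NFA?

16

Recursing over subexpressions:
Each of the 7 symbol leaves contributes 1 transition (1 symbol, 0 ε).
  p+ : 4 transitions (1 symbol, 3 ε)
  p+ : 4 transitions (1 symbol, 3 ε)
  p+p+q : 9 transitions (3 symbol, 6 ε)
  (p+p+q)+ : 12 transitions (3 symbol, 9 ε)
  qsp(p+p+q)+r : 16 transitions (7 symbol, 9 ε)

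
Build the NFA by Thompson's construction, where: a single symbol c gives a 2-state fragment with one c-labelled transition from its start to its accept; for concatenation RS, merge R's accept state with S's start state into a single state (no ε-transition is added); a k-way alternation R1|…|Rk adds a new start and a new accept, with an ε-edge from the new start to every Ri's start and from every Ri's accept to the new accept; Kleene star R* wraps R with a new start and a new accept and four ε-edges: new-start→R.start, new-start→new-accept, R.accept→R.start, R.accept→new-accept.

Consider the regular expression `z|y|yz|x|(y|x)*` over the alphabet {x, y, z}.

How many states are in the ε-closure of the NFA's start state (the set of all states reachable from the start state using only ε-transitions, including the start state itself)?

11

Work bottom-up. For each fragment F, track |ε-closure(F.start)| and whether F's accept lies in that closure (i.e. whether F accepts ε). A single-symbol fragment has closure size 1 and does not accept ε.
  yz : C equals the left operand's closure size = 1 (its accept is not ε-reachable, so the closure stops there)
  y|x : new start ε-reaches every alternative's start; none of them accept ε, so the new accept is not reached: C = 1 + 1 + 1 = 3
  (y|x)* : new start has ε-edges to the inner start and to the new accept, so C = 2 + 3 = 5
  z|y|yz|x|(y|x)* : new start ε-reaches every alternative's start; at least one alternative accepts ε, so the union's new accept is reached too: C = 1 + 1 + 1 + 1 + 1 + 5 + 1 = 11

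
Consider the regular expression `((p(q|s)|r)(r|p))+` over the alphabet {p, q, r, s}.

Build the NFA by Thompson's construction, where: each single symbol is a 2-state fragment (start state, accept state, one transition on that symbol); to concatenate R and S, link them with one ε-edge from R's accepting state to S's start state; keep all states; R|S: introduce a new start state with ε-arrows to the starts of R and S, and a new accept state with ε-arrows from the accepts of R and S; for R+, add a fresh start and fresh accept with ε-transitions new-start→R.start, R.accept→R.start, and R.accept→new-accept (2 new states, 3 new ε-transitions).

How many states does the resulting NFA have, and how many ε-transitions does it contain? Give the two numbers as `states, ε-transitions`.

20, 17

Bottom-up over the parse tree:
Each of the 6 symbol leaves contributes 2 states and 0 ε-transitions.
  q|s — 6 states, 4 ε-transitions
  p(q|s) — 8 states, 5 ε-transitions
  p(q|s)|r — 12 states, 9 ε-transitions
  r|p — 6 states, 4 ε-transitions
  (p(q|s)|r)(r|p) — 18 states, 14 ε-transitions
  ((p(q|s)|r)(r|p))+ — 20 states, 17 ε-transitions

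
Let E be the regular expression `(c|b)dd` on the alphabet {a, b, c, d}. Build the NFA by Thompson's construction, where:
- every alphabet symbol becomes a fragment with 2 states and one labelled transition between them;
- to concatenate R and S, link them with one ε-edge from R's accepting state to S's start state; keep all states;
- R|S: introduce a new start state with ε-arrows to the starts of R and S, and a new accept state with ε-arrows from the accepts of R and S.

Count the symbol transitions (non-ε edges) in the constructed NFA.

4

Per subexpression:
Each of the 4 symbol leaves contributes exactly 1 symbol transition.
  c|b = 2 symbol transitions
  (c|b)dd = 4 symbol transitions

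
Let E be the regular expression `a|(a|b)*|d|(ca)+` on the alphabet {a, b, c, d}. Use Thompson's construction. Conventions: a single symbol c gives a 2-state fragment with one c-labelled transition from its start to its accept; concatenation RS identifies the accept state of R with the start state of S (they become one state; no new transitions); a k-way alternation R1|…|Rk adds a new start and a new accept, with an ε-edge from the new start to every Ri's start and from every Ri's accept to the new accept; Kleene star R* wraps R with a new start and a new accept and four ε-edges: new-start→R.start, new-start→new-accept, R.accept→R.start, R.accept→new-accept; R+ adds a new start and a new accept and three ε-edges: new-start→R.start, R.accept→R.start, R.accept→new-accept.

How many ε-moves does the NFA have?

19

Recursing over subexpressions:
Each of the 6 symbol leaves contributes 0 ε-transitions.
  a|b = 4 ε-transitions
  (a|b)* = 8 ε-transitions
  ca = 0 ε-transitions
  (ca)+ = 3 ε-transitions
  a|(a|b)*|d|(ca)+ = 19 ε-transitions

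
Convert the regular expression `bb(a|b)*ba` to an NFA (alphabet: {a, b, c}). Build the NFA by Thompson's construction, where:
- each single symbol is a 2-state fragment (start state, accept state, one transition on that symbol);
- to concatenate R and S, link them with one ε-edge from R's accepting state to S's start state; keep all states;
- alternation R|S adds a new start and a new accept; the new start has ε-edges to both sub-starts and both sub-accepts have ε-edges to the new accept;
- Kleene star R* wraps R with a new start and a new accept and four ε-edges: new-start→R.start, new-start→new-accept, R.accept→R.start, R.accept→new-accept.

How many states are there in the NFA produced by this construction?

Building bottom-up:
Each of the 6 symbol leaves contributes a 2-state fragment.
  a|b = 6 states
  (a|b)* = 8 states
  bb(a|b)*ba = 16 states

16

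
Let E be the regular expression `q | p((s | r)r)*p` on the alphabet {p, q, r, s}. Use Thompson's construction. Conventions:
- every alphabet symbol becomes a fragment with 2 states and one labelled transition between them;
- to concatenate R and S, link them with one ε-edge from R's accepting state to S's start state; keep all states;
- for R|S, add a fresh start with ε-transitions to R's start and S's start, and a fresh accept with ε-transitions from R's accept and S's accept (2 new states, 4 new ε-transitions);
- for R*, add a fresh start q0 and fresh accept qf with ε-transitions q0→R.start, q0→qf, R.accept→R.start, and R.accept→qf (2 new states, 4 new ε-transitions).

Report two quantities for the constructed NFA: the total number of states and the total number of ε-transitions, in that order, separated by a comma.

18, 15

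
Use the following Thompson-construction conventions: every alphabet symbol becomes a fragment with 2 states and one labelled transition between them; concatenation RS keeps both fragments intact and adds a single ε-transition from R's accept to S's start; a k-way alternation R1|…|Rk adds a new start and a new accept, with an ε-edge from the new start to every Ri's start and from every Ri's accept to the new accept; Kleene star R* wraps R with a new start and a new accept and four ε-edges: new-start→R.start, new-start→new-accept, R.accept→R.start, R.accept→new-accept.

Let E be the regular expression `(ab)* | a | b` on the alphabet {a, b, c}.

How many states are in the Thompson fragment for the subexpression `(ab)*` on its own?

6

Fragment for `(ab)*`:
Each of the 2 symbol leaves contributes a 2-state fragment.
  ab → 4 states
  (ab)* → 6 states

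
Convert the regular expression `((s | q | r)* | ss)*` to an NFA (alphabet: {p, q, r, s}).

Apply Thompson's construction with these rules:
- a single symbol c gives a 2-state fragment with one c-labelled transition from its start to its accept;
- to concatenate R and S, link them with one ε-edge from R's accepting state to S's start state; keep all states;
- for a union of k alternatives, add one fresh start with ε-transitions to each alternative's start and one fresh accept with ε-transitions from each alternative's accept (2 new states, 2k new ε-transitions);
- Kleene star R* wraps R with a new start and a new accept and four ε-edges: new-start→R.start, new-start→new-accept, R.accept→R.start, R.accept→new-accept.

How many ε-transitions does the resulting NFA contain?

By structural recursion:
Each of the 5 symbol leaves contributes 0 ε-transitions.
  s | q | r — 6 ε-transitions
  (s | q | r)* — 10 ε-transitions
  ss — 1 ε-transition
  (s | q | r)* | ss — 15 ε-transitions
  ((s | q | r)* | ss)* — 19 ε-transitions

19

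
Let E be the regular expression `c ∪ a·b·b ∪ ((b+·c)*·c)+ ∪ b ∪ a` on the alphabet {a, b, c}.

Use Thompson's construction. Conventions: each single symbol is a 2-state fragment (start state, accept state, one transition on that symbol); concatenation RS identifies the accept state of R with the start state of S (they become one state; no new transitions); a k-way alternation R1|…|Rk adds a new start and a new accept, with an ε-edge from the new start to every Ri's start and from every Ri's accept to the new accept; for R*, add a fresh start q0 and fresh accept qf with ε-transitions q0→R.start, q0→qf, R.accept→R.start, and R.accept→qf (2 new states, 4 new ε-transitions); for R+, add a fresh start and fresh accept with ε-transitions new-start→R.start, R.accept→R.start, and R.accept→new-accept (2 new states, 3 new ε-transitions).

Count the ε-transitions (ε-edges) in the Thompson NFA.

By structural recursion:
Each of the 9 symbol leaves contributes 0 ε-transitions.
  a·b·b = 0 ε-transitions
  b+ = 3 ε-transitions
  b+·c = 3 ε-transitions
  (b+·c)* = 7 ε-transitions
  (b+·c)*·c = 7 ε-transitions
  ((b+·c)*·c)+ = 10 ε-transitions
  c ∪ a·b·b ∪ ((b+·c)*·c)+ ∪ b ∪ a = 20 ε-transitions

20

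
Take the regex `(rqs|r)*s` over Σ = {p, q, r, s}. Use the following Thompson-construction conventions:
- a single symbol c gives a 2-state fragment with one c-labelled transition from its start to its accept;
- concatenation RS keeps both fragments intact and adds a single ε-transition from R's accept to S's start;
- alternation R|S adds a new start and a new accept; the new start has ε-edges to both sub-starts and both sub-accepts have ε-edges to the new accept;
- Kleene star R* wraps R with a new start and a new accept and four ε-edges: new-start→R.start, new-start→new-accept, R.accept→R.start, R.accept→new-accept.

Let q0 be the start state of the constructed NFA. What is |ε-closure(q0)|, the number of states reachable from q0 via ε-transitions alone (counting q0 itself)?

6

Let C(F) = |ε-closure(F.start)| within fragment F, and note whether F accepts ε. Symbol fragments have C = 1 and do not accept ε. Then:
  rqs — |ε-closure| equals the left operand's closure size = 1 (its accept is not ε-reachable, so the closure stops there)
  rqs|r — new start ε-reaches every alternative's start; none of them accept ε, so the new accept is not reached: |ε-closure| = 1 + 1 + 1 = 3
  (rqs|r)* — new start has ε-edges to the inner start and to the new accept, so |ε-closure| = 2 + 3 = 5
  (rqs|r)*s — |ε-closure| = 5 + 1 = 6 (closure spills across the concat boundary because the left factor accepts ε)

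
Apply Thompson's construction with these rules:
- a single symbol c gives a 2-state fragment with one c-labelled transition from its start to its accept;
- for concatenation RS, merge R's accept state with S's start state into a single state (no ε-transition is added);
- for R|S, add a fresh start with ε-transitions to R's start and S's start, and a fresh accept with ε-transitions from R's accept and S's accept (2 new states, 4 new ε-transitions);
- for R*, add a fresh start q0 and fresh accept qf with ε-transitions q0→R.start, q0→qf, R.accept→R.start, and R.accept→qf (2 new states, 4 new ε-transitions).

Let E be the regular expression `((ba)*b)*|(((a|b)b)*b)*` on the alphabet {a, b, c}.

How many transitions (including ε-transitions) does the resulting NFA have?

By structural recursion:
Each of the 7 symbol leaves contributes 1 transition (1 symbol, 0 ε).
  ba : 2 transitions (2 symbol, 0 ε)
  (ba)* : 6 transitions (2 symbol, 4 ε)
  (ba)*b : 7 transitions (3 symbol, 4 ε)
  ((ba)*b)* : 11 transitions (3 symbol, 8 ε)
  a|b : 6 transitions (2 symbol, 4 ε)
  (a|b)b : 7 transitions (3 symbol, 4 ε)
  ((a|b)b)* : 11 transitions (3 symbol, 8 ε)
  ((a|b)b)*b : 12 transitions (4 symbol, 8 ε)
  (((a|b)b)*b)* : 16 transitions (4 symbol, 12 ε)
  ((ba)*b)*|(((a|b)b)*b)* : 31 transitions (7 symbol, 24 ε)

31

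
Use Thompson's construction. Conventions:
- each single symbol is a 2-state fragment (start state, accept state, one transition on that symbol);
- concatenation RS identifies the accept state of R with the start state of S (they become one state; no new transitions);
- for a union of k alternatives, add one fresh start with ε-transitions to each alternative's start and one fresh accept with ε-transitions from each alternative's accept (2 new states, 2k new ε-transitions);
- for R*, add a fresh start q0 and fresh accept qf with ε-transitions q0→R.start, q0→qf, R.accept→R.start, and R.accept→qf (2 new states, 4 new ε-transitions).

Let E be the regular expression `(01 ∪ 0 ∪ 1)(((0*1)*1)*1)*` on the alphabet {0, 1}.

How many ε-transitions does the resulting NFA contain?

22

Per subexpression:
Each of the 8 symbol leaves contributes 0 ε-transitions.
  01 = 0 ε-transitions
  01 ∪ 0 ∪ 1 = 6 ε-transitions
  0* = 4 ε-transitions
  0*1 = 4 ε-transitions
  (0*1)* = 8 ε-transitions
  (0*1)*1 = 8 ε-transitions
  ((0*1)*1)* = 12 ε-transitions
  ((0*1)*1)*1 = 12 ε-transitions
  (((0*1)*1)*1)* = 16 ε-transitions
  (01 ∪ 0 ∪ 1)(((0*1)*1)*1)* = 22 ε-transitions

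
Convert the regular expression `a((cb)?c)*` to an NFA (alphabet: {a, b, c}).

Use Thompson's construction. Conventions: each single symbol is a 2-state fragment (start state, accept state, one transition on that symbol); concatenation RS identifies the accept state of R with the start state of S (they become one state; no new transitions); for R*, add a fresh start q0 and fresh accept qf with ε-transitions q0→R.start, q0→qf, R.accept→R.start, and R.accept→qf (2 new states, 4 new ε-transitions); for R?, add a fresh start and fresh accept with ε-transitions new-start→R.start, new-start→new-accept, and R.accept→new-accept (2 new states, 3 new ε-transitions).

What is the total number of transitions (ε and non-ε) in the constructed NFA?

11

Recursing over subexpressions:
Each of the 4 symbol leaves contributes 1 transition (1 symbol, 0 ε).
  cb — 2 transitions (2 symbol, 0 ε)
  (cb)? — 5 transitions (2 symbol, 3 ε)
  (cb)?c — 6 transitions (3 symbol, 3 ε)
  ((cb)?c)* — 10 transitions (3 symbol, 7 ε)
  a((cb)?c)* — 11 transitions (4 symbol, 7 ε)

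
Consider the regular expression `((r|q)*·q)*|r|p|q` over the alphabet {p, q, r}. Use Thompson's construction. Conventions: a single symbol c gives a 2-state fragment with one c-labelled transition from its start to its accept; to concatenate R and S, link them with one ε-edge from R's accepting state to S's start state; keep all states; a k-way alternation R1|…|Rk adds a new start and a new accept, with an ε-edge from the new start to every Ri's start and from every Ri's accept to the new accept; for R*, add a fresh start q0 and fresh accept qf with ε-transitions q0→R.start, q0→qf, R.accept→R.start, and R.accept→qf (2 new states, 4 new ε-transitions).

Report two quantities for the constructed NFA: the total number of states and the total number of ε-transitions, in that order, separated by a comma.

Recursing over subexpressions:
Each of the 6 symbol leaves contributes 2 states and 0 ε-transitions.
  r|q — 6 states, 4 ε-transitions
  (r|q)* — 8 states, 8 ε-transitions
  (r|q)*·q — 10 states, 9 ε-transitions
  ((r|q)*·q)* — 12 states, 13 ε-transitions
  ((r|q)*·q)*|r|p|q — 20 states, 21 ε-transitions

20, 21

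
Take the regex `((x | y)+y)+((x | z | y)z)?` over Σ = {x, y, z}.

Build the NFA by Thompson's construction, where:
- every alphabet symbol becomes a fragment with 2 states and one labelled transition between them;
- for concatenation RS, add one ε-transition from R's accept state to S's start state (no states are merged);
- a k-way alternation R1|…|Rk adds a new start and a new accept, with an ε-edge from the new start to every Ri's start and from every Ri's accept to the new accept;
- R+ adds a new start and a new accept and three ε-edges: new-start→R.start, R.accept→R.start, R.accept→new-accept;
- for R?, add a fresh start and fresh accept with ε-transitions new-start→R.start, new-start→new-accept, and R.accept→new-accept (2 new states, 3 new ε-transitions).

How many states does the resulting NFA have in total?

24

Recursing over subexpressions:
Each of the 7 symbol leaves contributes a 2-state fragment.
  x | y = 6 states
  (x | y)+ = 8 states
  (x | y)+y = 10 states
  ((x | y)+y)+ = 12 states
  x | z | y = 8 states
  (x | z | y)z = 10 states
  ((x | z | y)z)? = 12 states
  ((x | y)+y)+((x | z | y)z)? = 24 states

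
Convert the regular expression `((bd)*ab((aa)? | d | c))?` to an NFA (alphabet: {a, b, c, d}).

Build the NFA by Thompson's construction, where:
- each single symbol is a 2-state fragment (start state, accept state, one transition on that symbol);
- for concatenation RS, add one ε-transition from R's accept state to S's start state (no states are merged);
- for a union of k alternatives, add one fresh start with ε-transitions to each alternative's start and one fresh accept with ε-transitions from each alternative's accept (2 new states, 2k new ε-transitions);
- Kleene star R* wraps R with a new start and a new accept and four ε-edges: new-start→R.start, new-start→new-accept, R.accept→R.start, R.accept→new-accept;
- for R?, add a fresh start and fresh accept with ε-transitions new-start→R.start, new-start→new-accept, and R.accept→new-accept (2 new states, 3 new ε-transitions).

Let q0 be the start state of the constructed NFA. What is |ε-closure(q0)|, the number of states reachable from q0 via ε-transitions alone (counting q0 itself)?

6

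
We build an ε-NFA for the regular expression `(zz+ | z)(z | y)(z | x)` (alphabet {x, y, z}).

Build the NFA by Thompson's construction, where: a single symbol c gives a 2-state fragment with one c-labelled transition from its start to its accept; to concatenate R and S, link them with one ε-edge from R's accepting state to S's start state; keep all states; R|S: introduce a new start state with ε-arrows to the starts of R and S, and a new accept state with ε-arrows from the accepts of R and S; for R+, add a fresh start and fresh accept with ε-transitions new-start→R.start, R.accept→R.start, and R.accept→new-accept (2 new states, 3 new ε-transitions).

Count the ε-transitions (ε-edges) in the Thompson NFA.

18

Per subexpression:
Each of the 7 symbol leaves contributes 0 ε-transitions.
  z+ — 3 ε-transitions
  zz+ — 4 ε-transitions
  zz+ | z — 8 ε-transitions
  z | y — 4 ε-transitions
  z | x — 4 ε-transitions
  (zz+ | z)(z | y)(z | x) — 18 ε-transitions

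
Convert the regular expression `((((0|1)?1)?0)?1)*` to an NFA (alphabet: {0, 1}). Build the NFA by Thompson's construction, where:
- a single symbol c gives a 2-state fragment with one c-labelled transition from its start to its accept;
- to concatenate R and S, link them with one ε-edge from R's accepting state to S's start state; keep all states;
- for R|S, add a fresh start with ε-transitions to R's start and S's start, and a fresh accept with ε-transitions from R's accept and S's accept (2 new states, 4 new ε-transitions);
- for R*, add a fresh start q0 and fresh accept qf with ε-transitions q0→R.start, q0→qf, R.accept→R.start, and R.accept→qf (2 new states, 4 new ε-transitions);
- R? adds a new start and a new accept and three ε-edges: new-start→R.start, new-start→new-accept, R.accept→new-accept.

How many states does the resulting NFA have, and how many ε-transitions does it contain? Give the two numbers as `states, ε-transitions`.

20, 20

By structural recursion:
Each of the 5 symbol leaves contributes 2 states and 0 ε-transitions.
  0|1 = 6 states, 4 ε-transitions
  (0|1)? = 8 states, 7 ε-transitions
  (0|1)?1 = 10 states, 8 ε-transitions
  ((0|1)?1)? = 12 states, 11 ε-transitions
  ((0|1)?1)?0 = 14 states, 12 ε-transitions
  (((0|1)?1)?0)? = 16 states, 15 ε-transitions
  (((0|1)?1)?0)?1 = 18 states, 16 ε-transitions
  ((((0|1)?1)?0)?1)* = 20 states, 20 ε-transitions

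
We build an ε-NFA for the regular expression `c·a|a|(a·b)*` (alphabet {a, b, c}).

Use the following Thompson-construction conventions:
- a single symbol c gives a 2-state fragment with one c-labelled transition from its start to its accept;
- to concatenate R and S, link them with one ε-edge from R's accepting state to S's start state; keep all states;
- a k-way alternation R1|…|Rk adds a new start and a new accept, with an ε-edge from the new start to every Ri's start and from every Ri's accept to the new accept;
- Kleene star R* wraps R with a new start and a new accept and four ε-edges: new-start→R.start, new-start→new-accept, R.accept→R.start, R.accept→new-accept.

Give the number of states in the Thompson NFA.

14

Building bottom-up:
Each of the 5 symbol leaves contributes a 2-state fragment.
  c·a : 4 states
  a·b : 4 states
  (a·b)* : 6 states
  c·a|a|(a·b)* : 14 states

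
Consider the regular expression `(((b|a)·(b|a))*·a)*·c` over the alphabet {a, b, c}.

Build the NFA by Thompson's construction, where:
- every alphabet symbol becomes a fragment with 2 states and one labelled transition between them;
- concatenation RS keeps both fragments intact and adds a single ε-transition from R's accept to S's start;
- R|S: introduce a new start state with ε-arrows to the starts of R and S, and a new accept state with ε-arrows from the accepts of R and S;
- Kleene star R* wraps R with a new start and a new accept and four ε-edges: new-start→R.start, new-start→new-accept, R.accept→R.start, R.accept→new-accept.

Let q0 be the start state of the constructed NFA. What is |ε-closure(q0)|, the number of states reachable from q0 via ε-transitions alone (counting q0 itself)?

9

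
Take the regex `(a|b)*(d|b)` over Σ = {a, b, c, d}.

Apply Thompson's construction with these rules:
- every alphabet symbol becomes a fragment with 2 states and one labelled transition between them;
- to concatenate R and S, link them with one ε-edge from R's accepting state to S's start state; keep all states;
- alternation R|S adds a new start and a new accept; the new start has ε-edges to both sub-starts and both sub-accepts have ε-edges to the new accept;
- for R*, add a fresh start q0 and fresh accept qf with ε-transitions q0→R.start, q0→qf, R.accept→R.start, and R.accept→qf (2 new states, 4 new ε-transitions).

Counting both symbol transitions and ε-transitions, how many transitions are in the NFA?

17

Recursing over subexpressions:
Each of the 4 symbol leaves contributes 1 transition (1 symbol, 0 ε).
  a|b → 6 transitions (2 symbol, 4 ε)
  (a|b)* → 10 transitions (2 symbol, 8 ε)
  d|b → 6 transitions (2 symbol, 4 ε)
  (a|b)*(d|b) → 17 transitions (4 symbol, 13 ε)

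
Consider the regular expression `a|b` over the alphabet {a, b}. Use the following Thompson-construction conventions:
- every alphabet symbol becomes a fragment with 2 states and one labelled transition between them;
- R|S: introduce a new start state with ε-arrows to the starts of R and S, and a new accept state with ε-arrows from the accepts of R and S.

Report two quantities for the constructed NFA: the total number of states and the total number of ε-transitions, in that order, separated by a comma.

Bottom-up over the parse tree:
Each of the 2 symbol leaves contributes 2 states and 0 ε-transitions.
  a|b : 6 states, 4 ε-transitions

6, 4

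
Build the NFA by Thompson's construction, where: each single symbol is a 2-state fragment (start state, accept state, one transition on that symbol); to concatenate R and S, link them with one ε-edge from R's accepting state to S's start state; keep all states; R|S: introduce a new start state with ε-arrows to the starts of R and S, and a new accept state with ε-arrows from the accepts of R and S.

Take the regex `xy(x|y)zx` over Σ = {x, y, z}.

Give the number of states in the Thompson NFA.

14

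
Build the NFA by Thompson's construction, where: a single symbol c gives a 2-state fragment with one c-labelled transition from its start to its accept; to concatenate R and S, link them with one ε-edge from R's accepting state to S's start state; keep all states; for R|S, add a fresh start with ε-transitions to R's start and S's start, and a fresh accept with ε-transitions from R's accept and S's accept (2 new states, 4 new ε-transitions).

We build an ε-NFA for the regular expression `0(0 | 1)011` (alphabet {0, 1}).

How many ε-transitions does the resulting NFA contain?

8

Building bottom-up:
Each of the 6 symbol leaves contributes 0 ε-transitions.
  0 | 1 = 4 ε-transitions
  0(0 | 1)011 = 8 ε-transitions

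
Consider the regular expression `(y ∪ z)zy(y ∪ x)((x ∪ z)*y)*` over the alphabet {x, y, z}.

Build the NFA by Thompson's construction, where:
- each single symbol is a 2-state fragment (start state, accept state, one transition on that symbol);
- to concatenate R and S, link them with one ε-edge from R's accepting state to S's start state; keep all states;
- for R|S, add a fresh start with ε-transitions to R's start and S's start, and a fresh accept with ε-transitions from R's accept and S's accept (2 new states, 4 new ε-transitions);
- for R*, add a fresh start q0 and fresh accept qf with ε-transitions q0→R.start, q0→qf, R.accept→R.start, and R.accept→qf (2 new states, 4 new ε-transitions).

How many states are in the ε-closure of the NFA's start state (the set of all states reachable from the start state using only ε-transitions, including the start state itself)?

3

Work bottom-up. For each fragment F, track |ε-closure(F.start)| and whether F's accept lies in that closure (i.e. whether F accepts ε). A single-symbol fragment has closure size 1 and does not accept ε.
  y ∪ z — new start ε-reaches every alternative's start; none of them accept ε, so the new accept is not reached: |closure| = 1 + 1 + 1 = 3
  y ∪ x — |closure| = 1 + 1 + 1 = 3 (the new accept is not ε-reachable since no branch accepts ε)
  x ∪ z — new start ε-reaches every alternative's start; none of them accept ε, so the new accept is not reached: |closure| = 1 + 1 + 1 = 3
  (x ∪ z)* — |closure| = 1 (new start) + 3 (body) + 1 (new accept) = 5
  (x ∪ z)*y — |closure| = 5 + 1 = 6 (closure spills across the concat boundary because the left factor accepts ε)
  ((x ∪ z)*y)* — |closure| = 1 (new start) + 6 (body) + 1 (new accept) = 8
  (y ∪ z)zy(y ∪ x)((x ∪ z)*y)* — |closure| equals the left operand's closure size = 3 (its accept is not ε-reachable, so the closure stops there)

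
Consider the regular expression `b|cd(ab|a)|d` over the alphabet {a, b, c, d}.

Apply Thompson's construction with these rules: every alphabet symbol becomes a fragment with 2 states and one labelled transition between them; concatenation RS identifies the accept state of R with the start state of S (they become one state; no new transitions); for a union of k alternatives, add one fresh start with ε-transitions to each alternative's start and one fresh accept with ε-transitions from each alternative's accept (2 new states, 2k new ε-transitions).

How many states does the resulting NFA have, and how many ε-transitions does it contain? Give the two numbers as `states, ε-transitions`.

15, 10

Building bottom-up:
Each of the 7 symbol leaves contributes 2 states and 0 ε-transitions.
  ab → 3 states, 0 ε-transitions
  ab|a → 7 states, 4 ε-transitions
  cd(ab|a) → 9 states, 4 ε-transitions
  b|cd(ab|a)|d → 15 states, 10 ε-transitions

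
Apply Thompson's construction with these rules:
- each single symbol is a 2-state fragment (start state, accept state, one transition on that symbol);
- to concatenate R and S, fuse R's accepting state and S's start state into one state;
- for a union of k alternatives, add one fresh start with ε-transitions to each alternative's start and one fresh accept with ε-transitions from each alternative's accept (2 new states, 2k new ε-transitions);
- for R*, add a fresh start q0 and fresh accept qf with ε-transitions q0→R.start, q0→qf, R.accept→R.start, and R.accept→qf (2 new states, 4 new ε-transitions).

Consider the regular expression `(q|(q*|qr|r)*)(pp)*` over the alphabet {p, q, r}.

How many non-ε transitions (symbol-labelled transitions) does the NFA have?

Per subexpression:
Each of the 7 symbol leaves contributes exactly 1 symbol transition.
  q* → 1 symbol transition
  qr → 2 symbol transitions
  q*|qr|r → 4 symbol transitions
  (q*|qr|r)* → 4 symbol transitions
  q|(q*|qr|r)* → 5 symbol transitions
  pp → 2 symbol transitions
  (pp)* → 2 symbol transitions
  (q|(q*|qr|r)*)(pp)* → 7 symbol transitions

7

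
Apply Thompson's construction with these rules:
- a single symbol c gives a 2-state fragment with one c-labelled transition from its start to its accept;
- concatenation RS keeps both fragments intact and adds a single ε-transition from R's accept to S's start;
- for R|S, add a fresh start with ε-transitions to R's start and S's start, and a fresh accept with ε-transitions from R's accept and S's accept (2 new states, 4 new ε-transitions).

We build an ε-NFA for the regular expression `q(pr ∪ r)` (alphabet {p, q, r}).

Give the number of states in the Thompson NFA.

Bottom-up over the parse tree:
Each of the 4 symbol leaves contributes a 2-state fragment.
  pr : 4 states
  pr ∪ r : 8 states
  q(pr ∪ r) : 10 states

10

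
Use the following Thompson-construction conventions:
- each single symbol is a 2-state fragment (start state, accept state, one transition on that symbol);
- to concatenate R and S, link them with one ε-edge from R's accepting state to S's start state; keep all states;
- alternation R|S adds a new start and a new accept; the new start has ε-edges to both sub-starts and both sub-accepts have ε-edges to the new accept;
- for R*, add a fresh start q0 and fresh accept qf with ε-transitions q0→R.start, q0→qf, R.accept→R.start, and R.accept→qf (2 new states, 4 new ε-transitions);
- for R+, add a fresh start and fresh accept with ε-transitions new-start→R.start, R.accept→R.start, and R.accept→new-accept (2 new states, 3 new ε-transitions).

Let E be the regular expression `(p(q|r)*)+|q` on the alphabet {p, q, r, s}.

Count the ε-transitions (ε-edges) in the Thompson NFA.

16

Per subexpression:
Each of the 4 symbol leaves contributes 0 ε-transitions.
  q|r → 4 ε-transitions
  (q|r)* → 8 ε-transitions
  p(q|r)* → 9 ε-transitions
  (p(q|r)*)+ → 12 ε-transitions
  (p(q|r)*)+|q → 16 ε-transitions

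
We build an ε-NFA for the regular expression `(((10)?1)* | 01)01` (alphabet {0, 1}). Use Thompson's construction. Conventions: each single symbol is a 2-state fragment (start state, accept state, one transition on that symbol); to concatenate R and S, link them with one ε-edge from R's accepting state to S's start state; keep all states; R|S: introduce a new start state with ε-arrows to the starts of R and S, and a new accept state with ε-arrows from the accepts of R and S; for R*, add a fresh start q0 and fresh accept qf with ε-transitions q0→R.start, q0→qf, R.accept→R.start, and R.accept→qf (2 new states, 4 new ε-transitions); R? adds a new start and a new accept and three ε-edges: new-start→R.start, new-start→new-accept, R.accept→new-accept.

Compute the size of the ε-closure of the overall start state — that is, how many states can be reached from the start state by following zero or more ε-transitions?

Compute the ε-closure size of each fragment's start state recursively; a symbol fragment's start has no outgoing ε-edge, so its closure is just itself (size 1).
  10 — same as the first factor's closure: |closure| = 1
  (10)? — |closure| = 1 (new start) + 1 (body) + 1 (new accept, via ε) = 3
  (10)?1 — the left operand accepts ε, so the closure extends into the next operand (via the concat ε-link); |closure| = 3 + 1 = 4
  ((10)?1)* — |closure| = 1 (new start) + 4 (body) + 1 (new accept) = 6
  01 — same as the first factor's closure: |closure| = 1
  ((10)?1)* | 01 — |closure| = 1 (new start) + (6 + 1) + 1 (new accept, since some branch ε-reaches its own accept) = 9
  (((10)?1)* | 01)01 — |closure| = 9 + 1 = 10 (closure spills across the concat boundary because the left factor accepts ε)

10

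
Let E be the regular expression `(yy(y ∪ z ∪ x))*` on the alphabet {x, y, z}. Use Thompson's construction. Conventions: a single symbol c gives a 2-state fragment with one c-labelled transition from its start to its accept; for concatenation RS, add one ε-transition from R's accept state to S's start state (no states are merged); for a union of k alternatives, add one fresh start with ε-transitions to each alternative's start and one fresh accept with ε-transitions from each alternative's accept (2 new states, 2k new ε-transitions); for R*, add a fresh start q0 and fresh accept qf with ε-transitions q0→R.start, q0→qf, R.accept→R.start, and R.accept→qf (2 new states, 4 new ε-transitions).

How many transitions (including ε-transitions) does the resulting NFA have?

Recursing over subexpressions:
Each of the 5 symbol leaves contributes 1 transition (1 symbol, 0 ε).
  y ∪ z ∪ x = 9 transitions (3 symbol, 6 ε)
  yy(y ∪ z ∪ x) = 13 transitions (5 symbol, 8 ε)
  (yy(y ∪ z ∪ x))* = 17 transitions (5 symbol, 12 ε)

17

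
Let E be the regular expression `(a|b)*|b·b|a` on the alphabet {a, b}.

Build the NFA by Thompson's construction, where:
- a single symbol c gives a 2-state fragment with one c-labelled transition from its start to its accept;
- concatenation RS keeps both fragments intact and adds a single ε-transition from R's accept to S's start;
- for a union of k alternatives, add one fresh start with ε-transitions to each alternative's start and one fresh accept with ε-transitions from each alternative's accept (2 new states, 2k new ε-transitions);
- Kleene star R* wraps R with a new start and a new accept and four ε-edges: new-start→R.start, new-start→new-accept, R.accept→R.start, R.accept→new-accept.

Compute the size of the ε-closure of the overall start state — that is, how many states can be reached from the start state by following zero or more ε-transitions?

9

Work bottom-up. For each fragment F, track |ε-closure(F.start)| and whether F's accept lies in that closure (i.e. whether F accepts ε). A single-symbol fragment has closure size 1 and does not accept ε.
  a|b — new start ε-reaches every alternative's start; none of them accept ε, so the new accept is not reached: C = 1 + 1 + 1 = 3
  (a|b)* — new start has ε-edges to the inner start and to the new accept, so C = 2 + 3 = 5
  b·b — C equals the left operand's closure size = 1 (its accept is not ε-reachable, so the closure stops there)
  (a|b)*|b·b|a — new start ε-reaches every alternative's start; at least one alternative accepts ε, so the union's new accept is reached too: C = 1 + 5 + 1 + 1 + 1 = 9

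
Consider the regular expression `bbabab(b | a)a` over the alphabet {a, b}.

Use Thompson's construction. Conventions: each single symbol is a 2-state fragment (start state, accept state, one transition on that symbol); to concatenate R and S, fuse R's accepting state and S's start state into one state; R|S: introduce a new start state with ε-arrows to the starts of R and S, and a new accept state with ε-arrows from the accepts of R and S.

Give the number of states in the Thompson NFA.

By structural recursion:
Each of the 9 symbol leaves contributes a 2-state fragment.
  b | a : 6 states
  bbabab(b | a)a : 13 states

13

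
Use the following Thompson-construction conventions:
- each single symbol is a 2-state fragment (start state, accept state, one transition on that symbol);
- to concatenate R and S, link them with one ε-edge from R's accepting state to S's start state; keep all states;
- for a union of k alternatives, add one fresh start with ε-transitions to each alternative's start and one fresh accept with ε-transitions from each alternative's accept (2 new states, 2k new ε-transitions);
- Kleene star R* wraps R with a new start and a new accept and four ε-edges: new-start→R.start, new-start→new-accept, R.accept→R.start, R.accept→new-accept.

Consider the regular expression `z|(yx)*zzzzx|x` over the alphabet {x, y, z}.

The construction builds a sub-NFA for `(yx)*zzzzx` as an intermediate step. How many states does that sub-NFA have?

Fragment for `(yx)*zzzzx`:
Each of the 7 symbol leaves contributes a 2-state fragment.
  yx — 4 states
  (yx)* — 6 states
  (yx)*zzzzx — 16 states

16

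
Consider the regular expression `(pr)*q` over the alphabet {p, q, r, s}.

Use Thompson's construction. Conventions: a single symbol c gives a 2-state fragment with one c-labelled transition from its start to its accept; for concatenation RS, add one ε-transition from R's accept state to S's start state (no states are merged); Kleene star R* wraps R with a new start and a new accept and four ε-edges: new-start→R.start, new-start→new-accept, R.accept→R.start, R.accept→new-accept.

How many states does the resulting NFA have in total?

8

Building bottom-up:
Each of the 3 symbol leaves contributes a 2-state fragment.
  pr = 4 states
  (pr)* = 6 states
  (pr)*q = 8 states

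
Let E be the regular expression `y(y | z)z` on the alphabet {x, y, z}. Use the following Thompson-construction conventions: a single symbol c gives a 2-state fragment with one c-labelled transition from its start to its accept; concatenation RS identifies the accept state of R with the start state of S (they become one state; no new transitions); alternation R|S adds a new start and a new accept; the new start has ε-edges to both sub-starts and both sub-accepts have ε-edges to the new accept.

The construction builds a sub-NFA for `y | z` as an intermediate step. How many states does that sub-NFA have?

6

Fragment for `y | z`:
Each of the 2 symbol leaves contributes a 2-state fragment.
  y | z — 6 states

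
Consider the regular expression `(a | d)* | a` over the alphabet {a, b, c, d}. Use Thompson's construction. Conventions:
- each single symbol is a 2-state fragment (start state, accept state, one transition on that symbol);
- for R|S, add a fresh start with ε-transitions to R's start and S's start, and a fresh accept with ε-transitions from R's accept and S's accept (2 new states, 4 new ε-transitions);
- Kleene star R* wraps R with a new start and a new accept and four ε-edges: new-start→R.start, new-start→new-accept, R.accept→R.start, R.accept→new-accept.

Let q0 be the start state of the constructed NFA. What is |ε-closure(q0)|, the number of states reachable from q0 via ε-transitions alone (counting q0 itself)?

8

Work bottom-up. For each fragment F, track |ε-closure(F.start)| and whether F's accept lies in that closure (i.e. whether F accepts ε). A single-symbol fragment has closure size 1 and does not accept ε.
  a | d — C = 1 + 1 + 1 = 3 (the new accept is not ε-reachable since no branch accepts ε)
  (a | d)* — C = 1 (new start) + 3 (body) + 1 (new accept) = 5
  (a | d)* | a — C = 1 (new start) + (5 + 1) + 1 (new accept, since some branch ε-reaches its own accept) = 8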